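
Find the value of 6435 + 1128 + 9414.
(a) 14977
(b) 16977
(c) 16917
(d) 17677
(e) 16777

First: 6435 + 1128 = 7563
Then: 7563 + 9414 = 16977
b) 16977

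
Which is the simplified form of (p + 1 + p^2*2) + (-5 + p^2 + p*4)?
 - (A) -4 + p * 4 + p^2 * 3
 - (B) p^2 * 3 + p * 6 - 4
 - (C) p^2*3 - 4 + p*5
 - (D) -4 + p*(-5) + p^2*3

Adding the polynomials and combining like terms:
(p + 1 + p^2*2) + (-5 + p^2 + p*4)
= p^2*3 - 4 + p*5
C) p^2*3 - 4 + p*5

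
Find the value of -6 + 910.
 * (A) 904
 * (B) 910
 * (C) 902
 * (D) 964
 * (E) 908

-6 + 910 = 904
A) 904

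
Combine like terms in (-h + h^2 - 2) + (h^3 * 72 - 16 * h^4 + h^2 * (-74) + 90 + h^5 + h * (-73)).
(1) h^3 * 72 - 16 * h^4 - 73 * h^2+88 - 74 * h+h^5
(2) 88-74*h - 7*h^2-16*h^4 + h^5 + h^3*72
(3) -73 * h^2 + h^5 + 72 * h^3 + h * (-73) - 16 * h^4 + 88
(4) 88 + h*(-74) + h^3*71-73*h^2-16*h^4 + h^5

Adding the polynomials and combining like terms:
(-h + h^2 - 2) + (h^3*72 - 16*h^4 + h^2*(-74) + 90 + h^5 + h*(-73))
= h^3 * 72 - 16 * h^4 - 73 * h^2+88 - 74 * h+h^5
1) h^3 * 72 - 16 * h^4 - 73 * h^2+88 - 74 * h+h^5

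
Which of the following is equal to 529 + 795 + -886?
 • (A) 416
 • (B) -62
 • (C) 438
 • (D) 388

First: 529 + 795 = 1324
Then: 1324 + -886 = 438
C) 438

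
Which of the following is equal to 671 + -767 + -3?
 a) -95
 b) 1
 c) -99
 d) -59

First: 671 + -767 = -96
Then: -96 + -3 = -99
c) -99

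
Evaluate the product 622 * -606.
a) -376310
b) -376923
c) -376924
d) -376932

622 * -606 = -376932
d) -376932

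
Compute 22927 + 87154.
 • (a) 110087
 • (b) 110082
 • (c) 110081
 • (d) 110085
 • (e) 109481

22927 + 87154 = 110081
c) 110081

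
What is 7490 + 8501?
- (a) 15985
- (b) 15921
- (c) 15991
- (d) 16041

7490 + 8501 = 15991
c) 15991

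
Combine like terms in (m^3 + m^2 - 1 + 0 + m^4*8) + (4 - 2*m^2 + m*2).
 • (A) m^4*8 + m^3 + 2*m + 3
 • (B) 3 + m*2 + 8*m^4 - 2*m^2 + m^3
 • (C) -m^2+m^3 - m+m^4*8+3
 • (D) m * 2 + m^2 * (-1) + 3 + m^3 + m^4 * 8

Adding the polynomials and combining like terms:
(m^3 + m^2 - 1 + 0 + m^4*8) + (4 - 2*m^2 + m*2)
= m * 2 + m^2 * (-1) + 3 + m^3 + m^4 * 8
D) m * 2 + m^2 * (-1) + 3 + m^3 + m^4 * 8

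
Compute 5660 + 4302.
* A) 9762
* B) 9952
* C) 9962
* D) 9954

5660 + 4302 = 9962
C) 9962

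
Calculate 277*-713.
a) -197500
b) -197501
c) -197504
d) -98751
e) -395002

277 * -713 = -197501
b) -197501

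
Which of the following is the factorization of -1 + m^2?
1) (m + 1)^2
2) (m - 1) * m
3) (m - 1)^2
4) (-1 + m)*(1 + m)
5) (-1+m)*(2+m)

We need to factor -1 + m^2.
The factored form is (-1 + m)*(1 + m).
4) (-1 + m)*(1 + m)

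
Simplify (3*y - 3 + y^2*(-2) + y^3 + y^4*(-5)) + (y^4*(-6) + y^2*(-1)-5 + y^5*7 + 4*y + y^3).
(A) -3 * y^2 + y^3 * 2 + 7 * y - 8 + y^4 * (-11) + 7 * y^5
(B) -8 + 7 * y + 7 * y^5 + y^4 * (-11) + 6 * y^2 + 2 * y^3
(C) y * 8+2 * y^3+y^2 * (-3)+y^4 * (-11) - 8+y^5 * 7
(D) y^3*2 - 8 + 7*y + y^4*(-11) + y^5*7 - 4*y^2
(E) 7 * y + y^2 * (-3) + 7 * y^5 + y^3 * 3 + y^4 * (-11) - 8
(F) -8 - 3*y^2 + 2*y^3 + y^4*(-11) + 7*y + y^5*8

Adding the polynomials and combining like terms:
(3*y - 3 + y^2*(-2) + y^3 + y^4*(-5)) + (y^4*(-6) + y^2*(-1) - 5 + y^5*7 + 4*y + y^3)
= -3 * y^2 + y^3 * 2 + 7 * y - 8 + y^4 * (-11) + 7 * y^5
A) -3 * y^2 + y^3 * 2 + 7 * y - 8 + y^4 * (-11) + 7 * y^5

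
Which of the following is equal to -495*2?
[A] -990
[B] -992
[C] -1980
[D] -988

-495 * 2 = -990
A) -990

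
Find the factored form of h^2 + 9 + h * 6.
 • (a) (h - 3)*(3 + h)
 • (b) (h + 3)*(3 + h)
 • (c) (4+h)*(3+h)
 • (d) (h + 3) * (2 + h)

We need to factor h^2 + 9 + h * 6.
The factored form is (h + 3)*(3 + h).
b) (h + 3)*(3 + h)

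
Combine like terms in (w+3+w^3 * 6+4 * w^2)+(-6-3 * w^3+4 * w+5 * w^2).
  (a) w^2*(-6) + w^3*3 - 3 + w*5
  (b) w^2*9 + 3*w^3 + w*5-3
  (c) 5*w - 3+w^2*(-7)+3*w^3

Adding the polynomials and combining like terms:
(w + 3 + w^3*6 + 4*w^2) + (-6 - 3*w^3 + 4*w + 5*w^2)
= w^2*9 + 3*w^3 + w*5-3
b) w^2*9 + 3*w^3 + w*5-3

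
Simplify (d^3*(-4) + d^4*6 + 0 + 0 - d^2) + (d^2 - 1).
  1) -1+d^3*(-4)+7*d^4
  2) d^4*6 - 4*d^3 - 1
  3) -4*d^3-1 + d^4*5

Adding the polynomials and combining like terms:
(d^3*(-4) + d^4*6 + 0 + 0 - d^2) + (d^2 - 1)
= d^4*6 - 4*d^3 - 1
2) d^4*6 - 4*d^3 - 1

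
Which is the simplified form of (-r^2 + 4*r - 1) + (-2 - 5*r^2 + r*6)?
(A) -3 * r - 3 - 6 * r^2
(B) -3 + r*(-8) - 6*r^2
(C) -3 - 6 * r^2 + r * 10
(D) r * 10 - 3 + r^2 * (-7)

Adding the polynomials and combining like terms:
(-r^2 + 4*r - 1) + (-2 - 5*r^2 + r*6)
= -3 - 6 * r^2 + r * 10
C) -3 - 6 * r^2 + r * 10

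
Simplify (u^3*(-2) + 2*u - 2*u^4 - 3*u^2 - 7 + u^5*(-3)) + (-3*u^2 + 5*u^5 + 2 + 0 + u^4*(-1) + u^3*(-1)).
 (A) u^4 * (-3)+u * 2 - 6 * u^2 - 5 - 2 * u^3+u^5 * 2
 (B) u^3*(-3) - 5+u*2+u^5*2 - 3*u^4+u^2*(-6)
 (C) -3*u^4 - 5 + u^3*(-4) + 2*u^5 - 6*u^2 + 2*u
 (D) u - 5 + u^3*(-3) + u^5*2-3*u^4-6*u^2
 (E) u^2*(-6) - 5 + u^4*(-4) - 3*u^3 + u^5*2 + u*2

Adding the polynomials and combining like terms:
(u^3*(-2) + 2*u - 2*u^4 - 3*u^2 - 7 + u^5*(-3)) + (-3*u^2 + 5*u^5 + 2 + 0 + u^4*(-1) + u^3*(-1))
= u^3*(-3) - 5+u*2+u^5*2 - 3*u^4+u^2*(-6)
B) u^3*(-3) - 5+u*2+u^5*2 - 3*u^4+u^2*(-6)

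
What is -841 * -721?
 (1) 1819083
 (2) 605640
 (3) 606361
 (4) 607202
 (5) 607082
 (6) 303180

-841 * -721 = 606361
3) 606361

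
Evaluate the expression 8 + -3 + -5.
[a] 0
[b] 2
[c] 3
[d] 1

First: 8 + -3 = 5
Then: 5 + -5 = 0
a) 0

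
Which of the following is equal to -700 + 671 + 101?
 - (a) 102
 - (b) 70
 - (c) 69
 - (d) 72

First: -700 + 671 = -29
Then: -29 + 101 = 72
d) 72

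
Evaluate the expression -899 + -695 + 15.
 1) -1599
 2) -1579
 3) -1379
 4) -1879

First: -899 + -695 = -1594
Then: -1594 + 15 = -1579
2) -1579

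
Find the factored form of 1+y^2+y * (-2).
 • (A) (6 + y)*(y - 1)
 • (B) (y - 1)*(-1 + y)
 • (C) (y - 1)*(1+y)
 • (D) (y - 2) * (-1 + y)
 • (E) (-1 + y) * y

We need to factor 1+y^2+y * (-2).
The factored form is (y - 1)*(-1 + y).
B) (y - 1)*(-1 + y)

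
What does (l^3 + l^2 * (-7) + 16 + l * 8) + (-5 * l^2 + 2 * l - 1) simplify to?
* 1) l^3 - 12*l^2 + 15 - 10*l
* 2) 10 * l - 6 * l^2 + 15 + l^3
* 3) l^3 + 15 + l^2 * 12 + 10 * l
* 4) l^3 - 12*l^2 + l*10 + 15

Adding the polynomials and combining like terms:
(l^3 + l^2*(-7) + 16 + l*8) + (-5*l^2 + 2*l - 1)
= l^3 - 12*l^2 + l*10 + 15
4) l^3 - 12*l^2 + l*10 + 15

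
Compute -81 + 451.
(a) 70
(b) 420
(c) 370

-81 + 451 = 370
c) 370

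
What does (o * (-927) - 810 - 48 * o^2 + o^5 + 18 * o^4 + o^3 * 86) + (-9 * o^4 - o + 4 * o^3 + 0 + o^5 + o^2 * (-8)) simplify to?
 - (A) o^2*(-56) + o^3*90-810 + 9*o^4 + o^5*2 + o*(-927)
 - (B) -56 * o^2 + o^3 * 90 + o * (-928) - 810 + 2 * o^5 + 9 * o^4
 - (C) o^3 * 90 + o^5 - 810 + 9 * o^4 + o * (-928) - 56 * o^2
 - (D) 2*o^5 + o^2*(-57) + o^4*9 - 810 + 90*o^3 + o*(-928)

Adding the polynomials and combining like terms:
(o*(-927) - 810 - 48*o^2 + o^5 + 18*o^4 + o^3*86) + (-9*o^4 - o + 4*o^3 + 0 + o^5 + o^2*(-8))
= -56 * o^2 + o^3 * 90 + o * (-928) - 810 + 2 * o^5 + 9 * o^4
B) -56 * o^2 + o^3 * 90 + o * (-928) - 810 + 2 * o^5 + 9 * o^4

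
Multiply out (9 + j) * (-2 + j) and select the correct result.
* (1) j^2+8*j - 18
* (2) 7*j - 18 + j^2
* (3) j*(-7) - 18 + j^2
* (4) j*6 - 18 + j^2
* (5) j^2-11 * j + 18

Expanding (9 + j) * (-2 + j):
= 7*j - 18 + j^2
2) 7*j - 18 + j^2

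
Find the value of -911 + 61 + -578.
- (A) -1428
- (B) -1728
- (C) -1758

First: -911 + 61 = -850
Then: -850 + -578 = -1428
A) -1428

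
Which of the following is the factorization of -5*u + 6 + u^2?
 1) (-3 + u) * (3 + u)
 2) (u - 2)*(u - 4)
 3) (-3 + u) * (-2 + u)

We need to factor -5*u + 6 + u^2.
The factored form is (-3 + u) * (-2 + u).
3) (-3 + u) * (-2 + u)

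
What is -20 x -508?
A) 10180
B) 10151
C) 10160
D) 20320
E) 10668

-20 * -508 = 10160
C) 10160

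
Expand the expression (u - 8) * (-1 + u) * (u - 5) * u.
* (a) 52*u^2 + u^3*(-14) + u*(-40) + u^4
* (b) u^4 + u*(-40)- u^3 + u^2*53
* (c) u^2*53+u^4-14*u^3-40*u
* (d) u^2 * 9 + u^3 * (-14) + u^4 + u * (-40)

Expanding (u - 8) * (-1 + u) * (u - 5) * u:
= u^2*53+u^4-14*u^3-40*u
c) u^2*53+u^4-14*u^3-40*u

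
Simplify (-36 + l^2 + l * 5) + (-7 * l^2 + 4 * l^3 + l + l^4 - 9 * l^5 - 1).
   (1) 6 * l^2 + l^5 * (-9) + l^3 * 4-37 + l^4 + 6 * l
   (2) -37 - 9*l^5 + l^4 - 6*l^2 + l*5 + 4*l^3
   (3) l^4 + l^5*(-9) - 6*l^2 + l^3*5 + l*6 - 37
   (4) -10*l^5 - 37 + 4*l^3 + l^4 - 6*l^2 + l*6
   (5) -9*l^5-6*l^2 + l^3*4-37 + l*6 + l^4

Adding the polynomials and combining like terms:
(-36 + l^2 + l*5) + (-7*l^2 + 4*l^3 + l + l^4 - 9*l^5 - 1)
= -9*l^5-6*l^2 + l^3*4-37 + l*6 + l^4
5) -9*l^5-6*l^2 + l^3*4-37 + l*6 + l^4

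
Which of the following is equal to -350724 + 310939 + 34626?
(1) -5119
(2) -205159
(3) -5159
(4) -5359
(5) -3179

First: -350724 + 310939 = -39785
Then: -39785 + 34626 = -5159
3) -5159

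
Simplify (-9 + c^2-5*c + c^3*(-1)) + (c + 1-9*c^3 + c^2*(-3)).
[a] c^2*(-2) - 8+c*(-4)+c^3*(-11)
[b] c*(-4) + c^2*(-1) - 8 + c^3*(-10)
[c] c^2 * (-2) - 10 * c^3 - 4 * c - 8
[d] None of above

Adding the polynomials and combining like terms:
(-9 + c^2 - 5*c + c^3*(-1)) + (c + 1 - 9*c^3 + c^2*(-3))
= c^2 * (-2) - 10 * c^3 - 4 * c - 8
c) c^2 * (-2) - 10 * c^3 - 4 * c - 8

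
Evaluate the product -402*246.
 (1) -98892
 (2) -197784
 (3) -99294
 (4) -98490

-402 * 246 = -98892
1) -98892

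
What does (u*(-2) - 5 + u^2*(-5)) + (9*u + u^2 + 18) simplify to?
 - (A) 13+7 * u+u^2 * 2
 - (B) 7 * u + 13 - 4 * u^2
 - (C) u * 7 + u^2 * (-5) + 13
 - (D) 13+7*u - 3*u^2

Adding the polynomials and combining like terms:
(u*(-2) - 5 + u^2*(-5)) + (9*u + u^2 + 18)
= 7 * u + 13 - 4 * u^2
B) 7 * u + 13 - 4 * u^2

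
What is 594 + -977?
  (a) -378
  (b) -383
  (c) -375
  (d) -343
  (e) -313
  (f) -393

594 + -977 = -383
b) -383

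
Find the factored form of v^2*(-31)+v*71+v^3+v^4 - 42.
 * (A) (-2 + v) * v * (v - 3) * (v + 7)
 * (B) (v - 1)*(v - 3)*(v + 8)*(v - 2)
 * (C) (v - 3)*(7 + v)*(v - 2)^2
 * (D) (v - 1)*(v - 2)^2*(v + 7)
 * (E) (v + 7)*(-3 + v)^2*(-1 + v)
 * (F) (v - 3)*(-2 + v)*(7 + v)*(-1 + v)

We need to factor v^2*(-31)+v*71+v^3+v^4 - 42.
The factored form is (v - 3)*(-2 + v)*(7 + v)*(-1 + v).
F) (v - 3)*(-2 + v)*(7 + v)*(-1 + v)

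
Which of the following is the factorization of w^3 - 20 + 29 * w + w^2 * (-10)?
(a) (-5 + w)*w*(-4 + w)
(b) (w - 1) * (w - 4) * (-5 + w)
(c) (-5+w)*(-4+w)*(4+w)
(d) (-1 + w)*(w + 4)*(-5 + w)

We need to factor w^3 - 20 + 29 * w + w^2 * (-10).
The factored form is (w - 1) * (w - 4) * (-5 + w).
b) (w - 1) * (w - 4) * (-5 + w)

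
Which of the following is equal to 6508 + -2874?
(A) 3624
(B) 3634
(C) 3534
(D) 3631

6508 + -2874 = 3634
B) 3634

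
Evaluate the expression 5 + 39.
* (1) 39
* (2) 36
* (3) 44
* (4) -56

5 + 39 = 44
3) 44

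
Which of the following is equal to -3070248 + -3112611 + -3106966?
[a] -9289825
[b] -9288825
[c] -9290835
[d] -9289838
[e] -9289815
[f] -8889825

First: -3070248 + -3112611 = -6182859
Then: -6182859 + -3106966 = -9289825
a) -9289825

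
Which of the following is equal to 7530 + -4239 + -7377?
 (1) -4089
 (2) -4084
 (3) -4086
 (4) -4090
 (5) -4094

First: 7530 + -4239 = 3291
Then: 3291 + -7377 = -4086
3) -4086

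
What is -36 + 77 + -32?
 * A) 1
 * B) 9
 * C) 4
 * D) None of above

First: -36 + 77 = 41
Then: 41 + -32 = 9
B) 9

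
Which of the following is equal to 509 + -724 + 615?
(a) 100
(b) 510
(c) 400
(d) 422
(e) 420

First: 509 + -724 = -215
Then: -215 + 615 = 400
c) 400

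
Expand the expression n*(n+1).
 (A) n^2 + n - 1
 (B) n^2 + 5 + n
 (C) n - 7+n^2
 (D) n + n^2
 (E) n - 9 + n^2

Expanding n*(n+1):
= n + n^2
D) n + n^2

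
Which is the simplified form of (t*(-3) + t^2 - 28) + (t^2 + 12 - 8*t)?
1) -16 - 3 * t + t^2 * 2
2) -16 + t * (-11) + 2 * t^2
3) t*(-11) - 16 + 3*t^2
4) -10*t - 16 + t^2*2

Adding the polynomials and combining like terms:
(t*(-3) + t^2 - 28) + (t^2 + 12 - 8*t)
= -16 + t * (-11) + 2 * t^2
2) -16 + t * (-11) + 2 * t^2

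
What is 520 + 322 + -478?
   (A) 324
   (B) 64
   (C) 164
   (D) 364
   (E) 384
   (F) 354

First: 520 + 322 = 842
Then: 842 + -478 = 364
D) 364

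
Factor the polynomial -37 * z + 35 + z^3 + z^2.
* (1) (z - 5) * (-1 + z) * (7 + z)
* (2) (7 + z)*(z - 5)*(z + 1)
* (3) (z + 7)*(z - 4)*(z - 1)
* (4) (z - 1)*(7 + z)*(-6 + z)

We need to factor -37 * z + 35 + z^3 + z^2.
The factored form is (z - 5) * (-1 + z) * (7 + z).
1) (z - 5) * (-1 + z) * (7 + z)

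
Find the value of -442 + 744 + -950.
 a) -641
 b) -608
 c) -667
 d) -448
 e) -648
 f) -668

First: -442 + 744 = 302
Then: 302 + -950 = -648
e) -648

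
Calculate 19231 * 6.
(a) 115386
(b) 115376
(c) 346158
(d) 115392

19231 * 6 = 115386
a) 115386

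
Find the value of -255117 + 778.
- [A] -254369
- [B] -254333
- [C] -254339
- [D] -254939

-255117 + 778 = -254339
C) -254339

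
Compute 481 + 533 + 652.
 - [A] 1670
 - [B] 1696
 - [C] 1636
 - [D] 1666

First: 481 + 533 = 1014
Then: 1014 + 652 = 1666
D) 1666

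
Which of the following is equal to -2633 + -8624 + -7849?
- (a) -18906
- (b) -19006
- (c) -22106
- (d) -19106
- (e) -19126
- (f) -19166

First: -2633 + -8624 = -11257
Then: -11257 + -7849 = -19106
d) -19106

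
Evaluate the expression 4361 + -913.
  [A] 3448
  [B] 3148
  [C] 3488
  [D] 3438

4361 + -913 = 3448
A) 3448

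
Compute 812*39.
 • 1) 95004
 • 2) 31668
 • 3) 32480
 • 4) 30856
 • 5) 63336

812 * 39 = 31668
2) 31668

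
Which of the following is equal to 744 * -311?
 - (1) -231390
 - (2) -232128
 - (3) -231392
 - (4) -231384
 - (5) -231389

744 * -311 = -231384
4) -231384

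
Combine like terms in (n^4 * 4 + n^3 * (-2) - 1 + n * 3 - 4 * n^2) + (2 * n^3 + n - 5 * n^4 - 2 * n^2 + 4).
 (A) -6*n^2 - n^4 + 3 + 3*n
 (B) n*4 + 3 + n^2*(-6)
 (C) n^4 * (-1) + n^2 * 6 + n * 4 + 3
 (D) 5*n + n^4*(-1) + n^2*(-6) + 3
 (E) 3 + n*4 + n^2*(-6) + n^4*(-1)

Adding the polynomials and combining like terms:
(n^4*4 + n^3*(-2) - 1 + n*3 - 4*n^2) + (2*n^3 + n - 5*n^4 - 2*n^2 + 4)
= 3 + n*4 + n^2*(-6) + n^4*(-1)
E) 3 + n*4 + n^2*(-6) + n^4*(-1)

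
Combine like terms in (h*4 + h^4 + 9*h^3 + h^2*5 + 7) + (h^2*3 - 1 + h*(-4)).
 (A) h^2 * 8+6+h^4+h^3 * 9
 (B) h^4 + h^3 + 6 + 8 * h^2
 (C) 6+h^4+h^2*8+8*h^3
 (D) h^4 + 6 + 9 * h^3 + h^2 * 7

Adding the polynomials and combining like terms:
(h*4 + h^4 + 9*h^3 + h^2*5 + 7) + (h^2*3 - 1 + h*(-4))
= h^2 * 8+6+h^4+h^3 * 9
A) h^2 * 8+6+h^4+h^3 * 9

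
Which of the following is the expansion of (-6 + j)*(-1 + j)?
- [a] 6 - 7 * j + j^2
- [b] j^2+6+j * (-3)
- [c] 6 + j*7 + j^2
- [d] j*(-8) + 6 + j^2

Expanding (-6 + j)*(-1 + j):
= 6 - 7 * j + j^2
a) 6 - 7 * j + j^2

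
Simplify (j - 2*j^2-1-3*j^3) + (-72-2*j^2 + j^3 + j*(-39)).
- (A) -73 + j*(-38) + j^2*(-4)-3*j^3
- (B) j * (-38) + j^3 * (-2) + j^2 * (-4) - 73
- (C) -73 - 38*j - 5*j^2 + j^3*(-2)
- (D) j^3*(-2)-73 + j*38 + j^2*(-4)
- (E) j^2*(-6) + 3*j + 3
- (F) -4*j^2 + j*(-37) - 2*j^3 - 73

Adding the polynomials and combining like terms:
(j - 2*j^2 - 1 - 3*j^3) + (-72 - 2*j^2 + j^3 + j*(-39))
= j * (-38) + j^3 * (-2) + j^2 * (-4) - 73
B) j * (-38) + j^3 * (-2) + j^2 * (-4) - 73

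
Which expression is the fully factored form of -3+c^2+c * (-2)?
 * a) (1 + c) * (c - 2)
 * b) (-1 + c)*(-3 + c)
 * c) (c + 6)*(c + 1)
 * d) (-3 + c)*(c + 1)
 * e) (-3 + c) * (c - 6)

We need to factor -3+c^2+c * (-2).
The factored form is (-3 + c)*(c + 1).
d) (-3 + c)*(c + 1)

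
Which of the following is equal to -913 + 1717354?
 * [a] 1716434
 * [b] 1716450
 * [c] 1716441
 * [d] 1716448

-913 + 1717354 = 1716441
c) 1716441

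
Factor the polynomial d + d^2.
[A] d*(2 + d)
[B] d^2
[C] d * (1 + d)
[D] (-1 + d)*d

We need to factor d + d^2.
The factored form is d * (1 + d).
C) d * (1 + d)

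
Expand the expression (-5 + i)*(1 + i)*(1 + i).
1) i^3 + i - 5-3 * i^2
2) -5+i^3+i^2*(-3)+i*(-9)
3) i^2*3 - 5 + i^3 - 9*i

Expanding (-5 + i)*(1 + i)*(1 + i):
= -5+i^3+i^2*(-3)+i*(-9)
2) -5+i^3+i^2*(-3)+i*(-9)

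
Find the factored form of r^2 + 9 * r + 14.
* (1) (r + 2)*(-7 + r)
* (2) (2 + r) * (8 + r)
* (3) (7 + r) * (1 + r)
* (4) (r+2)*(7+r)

We need to factor r^2 + 9 * r + 14.
The factored form is (r+2)*(7+r).
4) (r+2)*(7+r)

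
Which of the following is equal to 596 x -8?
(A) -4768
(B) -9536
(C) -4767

596 * -8 = -4768
A) -4768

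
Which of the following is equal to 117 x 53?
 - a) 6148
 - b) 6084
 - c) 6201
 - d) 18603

117 * 53 = 6201
c) 6201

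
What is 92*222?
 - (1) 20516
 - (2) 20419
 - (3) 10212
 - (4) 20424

92 * 222 = 20424
4) 20424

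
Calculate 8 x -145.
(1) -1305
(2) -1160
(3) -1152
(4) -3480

8 * -145 = -1160
2) -1160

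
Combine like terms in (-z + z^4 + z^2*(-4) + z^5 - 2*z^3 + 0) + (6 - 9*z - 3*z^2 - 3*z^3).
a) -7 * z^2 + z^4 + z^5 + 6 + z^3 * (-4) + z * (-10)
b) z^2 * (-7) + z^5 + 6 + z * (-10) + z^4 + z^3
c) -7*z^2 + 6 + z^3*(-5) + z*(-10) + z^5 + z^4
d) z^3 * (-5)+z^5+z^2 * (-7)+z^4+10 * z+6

Adding the polynomials and combining like terms:
(-z + z^4 + z^2*(-4) + z^5 - 2*z^3 + 0) + (6 - 9*z - 3*z^2 - 3*z^3)
= -7*z^2 + 6 + z^3*(-5) + z*(-10) + z^5 + z^4
c) -7*z^2 + 6 + z^3*(-5) + z*(-10) + z^5 + z^4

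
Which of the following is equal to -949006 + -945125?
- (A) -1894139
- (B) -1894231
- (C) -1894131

-949006 + -945125 = -1894131
C) -1894131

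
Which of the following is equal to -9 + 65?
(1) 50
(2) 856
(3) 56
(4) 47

-9 + 65 = 56
3) 56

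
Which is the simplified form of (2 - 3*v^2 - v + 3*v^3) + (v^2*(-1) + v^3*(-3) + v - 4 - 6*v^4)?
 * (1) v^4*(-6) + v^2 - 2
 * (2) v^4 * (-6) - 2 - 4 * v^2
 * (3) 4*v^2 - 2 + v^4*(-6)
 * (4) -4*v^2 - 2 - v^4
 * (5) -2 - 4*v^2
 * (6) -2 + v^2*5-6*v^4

Adding the polynomials and combining like terms:
(2 - 3*v^2 - v + 3*v^3) + (v^2*(-1) + v^3*(-3) + v - 4 - 6*v^4)
= v^4 * (-6) - 2 - 4 * v^2
2) v^4 * (-6) - 2 - 4 * v^2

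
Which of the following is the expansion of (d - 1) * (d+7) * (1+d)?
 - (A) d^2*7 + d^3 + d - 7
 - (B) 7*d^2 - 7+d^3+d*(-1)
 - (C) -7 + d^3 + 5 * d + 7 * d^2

Expanding (d - 1) * (d+7) * (1+d):
= 7*d^2 - 7+d^3+d*(-1)
B) 7*d^2 - 7+d^3+d*(-1)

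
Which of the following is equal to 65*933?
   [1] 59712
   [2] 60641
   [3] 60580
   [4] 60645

65 * 933 = 60645
4) 60645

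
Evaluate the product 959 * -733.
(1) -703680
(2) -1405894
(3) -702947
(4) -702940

959 * -733 = -702947
3) -702947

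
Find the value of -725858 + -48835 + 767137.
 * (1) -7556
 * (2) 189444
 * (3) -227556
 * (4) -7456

First: -725858 + -48835 = -774693
Then: -774693 + 767137 = -7556
1) -7556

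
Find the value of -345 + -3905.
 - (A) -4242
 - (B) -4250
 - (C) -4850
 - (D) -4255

-345 + -3905 = -4250
B) -4250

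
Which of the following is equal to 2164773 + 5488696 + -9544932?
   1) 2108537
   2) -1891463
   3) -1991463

First: 2164773 + 5488696 = 7653469
Then: 7653469 + -9544932 = -1891463
2) -1891463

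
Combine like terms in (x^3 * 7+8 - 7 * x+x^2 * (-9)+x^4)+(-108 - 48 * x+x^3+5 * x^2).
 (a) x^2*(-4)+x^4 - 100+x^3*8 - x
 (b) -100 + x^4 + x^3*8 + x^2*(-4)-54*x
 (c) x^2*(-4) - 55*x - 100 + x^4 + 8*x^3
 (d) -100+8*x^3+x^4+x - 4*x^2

Adding the polynomials and combining like terms:
(x^3*7 + 8 - 7*x + x^2*(-9) + x^4) + (-108 - 48*x + x^3 + 5*x^2)
= x^2*(-4) - 55*x - 100 + x^4 + 8*x^3
c) x^2*(-4) - 55*x - 100 + x^4 + 8*x^3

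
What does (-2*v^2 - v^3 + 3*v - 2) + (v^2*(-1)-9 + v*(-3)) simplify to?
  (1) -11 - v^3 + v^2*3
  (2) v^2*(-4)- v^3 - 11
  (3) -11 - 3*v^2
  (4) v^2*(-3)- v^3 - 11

Adding the polynomials and combining like terms:
(-2*v^2 - v^3 + 3*v - 2) + (v^2*(-1) - 9 + v*(-3))
= v^2*(-3)- v^3 - 11
4) v^2*(-3)- v^3 - 11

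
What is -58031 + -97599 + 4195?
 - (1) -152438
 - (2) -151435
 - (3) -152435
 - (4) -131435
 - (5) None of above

First: -58031 + -97599 = -155630
Then: -155630 + 4195 = -151435
2) -151435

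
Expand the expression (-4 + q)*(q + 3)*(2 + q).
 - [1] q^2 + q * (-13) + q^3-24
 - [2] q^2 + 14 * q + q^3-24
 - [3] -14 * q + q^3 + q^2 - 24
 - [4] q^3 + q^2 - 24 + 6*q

Expanding (-4 + q)*(q + 3)*(2 + q):
= -14 * q + q^3 + q^2 - 24
3) -14 * q + q^3 + q^2 - 24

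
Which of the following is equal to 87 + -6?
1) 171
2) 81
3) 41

87 + -6 = 81
2) 81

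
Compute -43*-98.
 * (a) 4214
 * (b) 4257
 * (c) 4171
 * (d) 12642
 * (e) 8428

-43 * -98 = 4214
a) 4214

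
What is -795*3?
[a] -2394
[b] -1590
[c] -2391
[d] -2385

-795 * 3 = -2385
d) -2385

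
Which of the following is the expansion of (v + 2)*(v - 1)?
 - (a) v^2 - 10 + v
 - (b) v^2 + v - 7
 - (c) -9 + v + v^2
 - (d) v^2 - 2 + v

Expanding (v + 2)*(v - 1):
= v^2 - 2 + v
d) v^2 - 2 + v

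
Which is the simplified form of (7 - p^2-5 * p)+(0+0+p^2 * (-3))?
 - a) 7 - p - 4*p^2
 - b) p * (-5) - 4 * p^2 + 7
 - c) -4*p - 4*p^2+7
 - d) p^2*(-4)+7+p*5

Adding the polynomials and combining like terms:
(7 - p^2 - 5*p) + (0 + 0 + p^2*(-3))
= p * (-5) - 4 * p^2 + 7
b) p * (-5) - 4 * p^2 + 7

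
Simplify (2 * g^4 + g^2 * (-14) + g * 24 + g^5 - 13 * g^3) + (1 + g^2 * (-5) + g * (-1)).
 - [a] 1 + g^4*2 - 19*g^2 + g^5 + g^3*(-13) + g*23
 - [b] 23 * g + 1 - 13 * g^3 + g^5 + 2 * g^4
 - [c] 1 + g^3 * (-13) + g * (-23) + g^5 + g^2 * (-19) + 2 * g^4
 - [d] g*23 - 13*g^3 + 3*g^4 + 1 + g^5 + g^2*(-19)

Adding the polynomials and combining like terms:
(2*g^4 + g^2*(-14) + g*24 + g^5 - 13*g^3) + (1 + g^2*(-5) + g*(-1))
= 1 + g^4*2 - 19*g^2 + g^5 + g^3*(-13) + g*23
a) 1 + g^4*2 - 19*g^2 + g^5 + g^3*(-13) + g*23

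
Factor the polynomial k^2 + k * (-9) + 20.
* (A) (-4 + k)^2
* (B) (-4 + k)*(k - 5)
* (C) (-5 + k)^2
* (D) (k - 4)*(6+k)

We need to factor k^2 + k * (-9) + 20.
The factored form is (-4 + k)*(k - 5).
B) (-4 + k)*(k - 5)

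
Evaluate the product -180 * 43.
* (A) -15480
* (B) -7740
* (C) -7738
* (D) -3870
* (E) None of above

-180 * 43 = -7740
B) -7740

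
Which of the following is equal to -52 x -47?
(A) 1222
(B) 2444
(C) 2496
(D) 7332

-52 * -47 = 2444
B) 2444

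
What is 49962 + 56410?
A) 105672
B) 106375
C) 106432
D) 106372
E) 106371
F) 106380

49962 + 56410 = 106372
D) 106372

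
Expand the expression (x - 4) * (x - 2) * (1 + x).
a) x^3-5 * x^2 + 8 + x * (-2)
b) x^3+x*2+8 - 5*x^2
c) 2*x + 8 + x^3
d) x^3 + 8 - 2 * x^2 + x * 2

Expanding (x - 4) * (x - 2) * (1 + x):
= x^3+x*2+8 - 5*x^2
b) x^3+x*2+8 - 5*x^2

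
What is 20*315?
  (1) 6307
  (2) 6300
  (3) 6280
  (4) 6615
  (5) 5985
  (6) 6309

20 * 315 = 6300
2) 6300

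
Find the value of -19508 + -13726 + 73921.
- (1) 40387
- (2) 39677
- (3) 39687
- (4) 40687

First: -19508 + -13726 = -33234
Then: -33234 + 73921 = 40687
4) 40687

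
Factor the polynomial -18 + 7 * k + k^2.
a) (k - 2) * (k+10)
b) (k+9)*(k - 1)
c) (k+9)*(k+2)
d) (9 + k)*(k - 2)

We need to factor -18 + 7 * k + k^2.
The factored form is (9 + k)*(k - 2).
d) (9 + k)*(k - 2)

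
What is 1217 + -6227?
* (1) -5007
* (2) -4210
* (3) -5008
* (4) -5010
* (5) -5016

1217 + -6227 = -5010
4) -5010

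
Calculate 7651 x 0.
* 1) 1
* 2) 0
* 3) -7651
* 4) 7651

7651 * 0 = 0
2) 0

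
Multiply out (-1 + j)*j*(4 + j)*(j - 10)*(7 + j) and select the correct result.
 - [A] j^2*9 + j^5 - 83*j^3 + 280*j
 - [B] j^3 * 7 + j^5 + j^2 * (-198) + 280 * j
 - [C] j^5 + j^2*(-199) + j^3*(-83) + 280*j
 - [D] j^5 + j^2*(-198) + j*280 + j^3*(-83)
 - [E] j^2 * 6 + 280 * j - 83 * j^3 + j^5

Expanding (-1 + j)*j*(4 + j)*(j - 10)*(7 + j):
= j^5 + j^2*(-198) + j*280 + j^3*(-83)
D) j^5 + j^2*(-198) + j*280 + j^3*(-83)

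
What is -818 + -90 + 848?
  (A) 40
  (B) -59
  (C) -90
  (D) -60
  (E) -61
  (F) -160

First: -818 + -90 = -908
Then: -908 + 848 = -60
D) -60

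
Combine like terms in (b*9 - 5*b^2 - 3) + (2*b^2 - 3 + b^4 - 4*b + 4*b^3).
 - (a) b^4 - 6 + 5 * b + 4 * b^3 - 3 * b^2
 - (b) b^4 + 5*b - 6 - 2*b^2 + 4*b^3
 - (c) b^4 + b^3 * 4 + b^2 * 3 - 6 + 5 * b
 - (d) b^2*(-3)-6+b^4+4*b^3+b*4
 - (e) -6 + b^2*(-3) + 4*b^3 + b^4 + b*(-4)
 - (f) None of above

Adding the polynomials and combining like terms:
(b*9 - 5*b^2 - 3) + (2*b^2 - 3 + b^4 - 4*b + 4*b^3)
= b^4 - 6 + 5 * b + 4 * b^3 - 3 * b^2
a) b^4 - 6 + 5 * b + 4 * b^3 - 3 * b^2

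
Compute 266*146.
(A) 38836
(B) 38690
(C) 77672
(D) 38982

266 * 146 = 38836
A) 38836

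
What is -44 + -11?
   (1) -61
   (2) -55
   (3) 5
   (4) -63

-44 + -11 = -55
2) -55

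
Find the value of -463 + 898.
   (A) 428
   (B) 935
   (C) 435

-463 + 898 = 435
C) 435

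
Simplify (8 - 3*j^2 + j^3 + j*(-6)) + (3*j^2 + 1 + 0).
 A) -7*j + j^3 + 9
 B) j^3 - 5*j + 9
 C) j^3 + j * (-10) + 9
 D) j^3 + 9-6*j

Adding the polynomials and combining like terms:
(8 - 3*j^2 + j^3 + j*(-6)) + (3*j^2 + 1 + 0)
= j^3 + 9-6*j
D) j^3 + 9-6*j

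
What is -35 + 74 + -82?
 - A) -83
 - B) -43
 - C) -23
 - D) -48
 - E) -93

First: -35 + 74 = 39
Then: 39 + -82 = -43
B) -43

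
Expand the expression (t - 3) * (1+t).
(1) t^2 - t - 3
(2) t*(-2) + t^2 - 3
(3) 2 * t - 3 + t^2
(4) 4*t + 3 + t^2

Expanding (t - 3) * (1+t):
= t*(-2) + t^2 - 3
2) t*(-2) + t^2 - 3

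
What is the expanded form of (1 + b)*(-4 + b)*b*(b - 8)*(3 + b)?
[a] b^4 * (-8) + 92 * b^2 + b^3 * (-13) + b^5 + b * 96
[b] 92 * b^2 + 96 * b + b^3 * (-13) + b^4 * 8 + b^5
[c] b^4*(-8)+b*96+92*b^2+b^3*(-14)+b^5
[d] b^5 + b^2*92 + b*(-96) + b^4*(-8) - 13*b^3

Expanding (1 + b)*(-4 + b)*b*(b - 8)*(3 + b):
= b^4 * (-8) + 92 * b^2 + b^3 * (-13) + b^5 + b * 96
a) b^4 * (-8) + 92 * b^2 + b^3 * (-13) + b^5 + b * 96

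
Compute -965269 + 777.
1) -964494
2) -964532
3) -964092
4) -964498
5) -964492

-965269 + 777 = -964492
5) -964492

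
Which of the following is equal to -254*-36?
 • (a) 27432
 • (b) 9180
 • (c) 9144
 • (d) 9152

-254 * -36 = 9144
c) 9144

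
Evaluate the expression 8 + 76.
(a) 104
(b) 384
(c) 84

8 + 76 = 84
c) 84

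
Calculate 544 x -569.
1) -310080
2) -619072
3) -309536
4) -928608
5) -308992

544 * -569 = -309536
3) -309536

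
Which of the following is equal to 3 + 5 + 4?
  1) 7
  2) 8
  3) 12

First: 3 + 5 = 8
Then: 8 + 4 = 12
3) 12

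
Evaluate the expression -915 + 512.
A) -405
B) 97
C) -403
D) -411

-915 + 512 = -403
C) -403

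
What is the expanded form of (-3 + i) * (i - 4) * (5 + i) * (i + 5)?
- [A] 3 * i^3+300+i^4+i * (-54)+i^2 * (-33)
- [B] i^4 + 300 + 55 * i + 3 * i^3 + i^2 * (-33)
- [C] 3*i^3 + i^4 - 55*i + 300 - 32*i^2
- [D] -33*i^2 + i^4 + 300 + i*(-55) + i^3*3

Expanding (-3 + i) * (i - 4) * (5 + i) * (i + 5):
= -33*i^2 + i^4 + 300 + i*(-55) + i^3*3
D) -33*i^2 + i^4 + 300 + i*(-55) + i^3*3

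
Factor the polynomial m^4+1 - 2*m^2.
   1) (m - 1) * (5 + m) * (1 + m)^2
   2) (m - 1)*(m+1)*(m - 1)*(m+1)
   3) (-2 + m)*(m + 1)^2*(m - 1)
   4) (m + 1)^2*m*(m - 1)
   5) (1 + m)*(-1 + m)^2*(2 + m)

We need to factor m^4+1 - 2*m^2.
The factored form is (m - 1)*(m+1)*(m - 1)*(m+1).
2) (m - 1)*(m+1)*(m - 1)*(m+1)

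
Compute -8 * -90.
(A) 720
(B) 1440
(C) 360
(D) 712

-8 * -90 = 720
A) 720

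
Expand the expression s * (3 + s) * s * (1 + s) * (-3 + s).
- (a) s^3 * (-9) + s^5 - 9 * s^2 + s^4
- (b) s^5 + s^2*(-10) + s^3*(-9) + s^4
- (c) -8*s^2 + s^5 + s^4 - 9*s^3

Expanding s * (3 + s) * s * (1 + s) * (-3 + s):
= s^3 * (-9) + s^5 - 9 * s^2 + s^4
a) s^3 * (-9) + s^5 - 9 * s^2 + s^4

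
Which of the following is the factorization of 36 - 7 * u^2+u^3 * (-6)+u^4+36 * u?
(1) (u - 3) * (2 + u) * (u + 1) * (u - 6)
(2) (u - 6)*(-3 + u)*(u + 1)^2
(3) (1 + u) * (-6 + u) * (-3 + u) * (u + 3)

We need to factor 36 - 7 * u^2+u^3 * (-6)+u^4+36 * u.
The factored form is (u - 3) * (2 + u) * (u + 1) * (u - 6).
1) (u - 3) * (2 + u) * (u + 1) * (u - 6)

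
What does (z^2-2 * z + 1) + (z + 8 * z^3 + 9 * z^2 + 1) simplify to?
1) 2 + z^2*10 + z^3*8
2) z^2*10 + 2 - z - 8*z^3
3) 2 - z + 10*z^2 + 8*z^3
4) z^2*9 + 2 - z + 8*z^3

Adding the polynomials and combining like terms:
(z^2 - 2*z + 1) + (z + 8*z^3 + 9*z^2 + 1)
= 2 - z + 10*z^2 + 8*z^3
3) 2 - z + 10*z^2 + 8*z^3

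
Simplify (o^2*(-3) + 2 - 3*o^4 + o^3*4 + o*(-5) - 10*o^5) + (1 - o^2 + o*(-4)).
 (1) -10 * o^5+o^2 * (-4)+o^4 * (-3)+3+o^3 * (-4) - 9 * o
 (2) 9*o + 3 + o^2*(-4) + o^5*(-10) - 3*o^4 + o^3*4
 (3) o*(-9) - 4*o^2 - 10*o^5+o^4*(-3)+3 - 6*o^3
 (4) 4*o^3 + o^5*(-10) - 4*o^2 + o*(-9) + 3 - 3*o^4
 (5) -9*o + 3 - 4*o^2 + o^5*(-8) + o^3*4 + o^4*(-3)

Adding the polynomials and combining like terms:
(o^2*(-3) + 2 - 3*o^4 + o^3*4 + o*(-5) - 10*o^5) + (1 - o^2 + o*(-4))
= 4*o^3 + o^5*(-10) - 4*o^2 + o*(-9) + 3 - 3*o^4
4) 4*o^3 + o^5*(-10) - 4*o^2 + o*(-9) + 3 - 3*o^4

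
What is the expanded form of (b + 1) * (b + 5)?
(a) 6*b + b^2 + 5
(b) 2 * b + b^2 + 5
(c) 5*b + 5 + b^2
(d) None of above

Expanding (b + 1) * (b + 5):
= 6*b + b^2 + 5
a) 6*b + b^2 + 5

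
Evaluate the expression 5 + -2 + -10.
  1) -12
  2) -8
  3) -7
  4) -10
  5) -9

First: 5 + -2 = 3
Then: 3 + -10 = -7
3) -7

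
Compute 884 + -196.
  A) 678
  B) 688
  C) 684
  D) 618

884 + -196 = 688
B) 688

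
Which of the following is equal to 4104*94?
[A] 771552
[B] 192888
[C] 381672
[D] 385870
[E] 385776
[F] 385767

4104 * 94 = 385776
E) 385776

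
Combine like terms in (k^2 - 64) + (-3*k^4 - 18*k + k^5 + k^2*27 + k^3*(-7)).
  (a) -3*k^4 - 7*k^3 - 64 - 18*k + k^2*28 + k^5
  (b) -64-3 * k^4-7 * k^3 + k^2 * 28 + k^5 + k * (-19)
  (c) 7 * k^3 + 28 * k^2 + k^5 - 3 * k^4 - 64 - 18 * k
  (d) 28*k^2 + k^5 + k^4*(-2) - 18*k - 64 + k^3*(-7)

Adding the polynomials and combining like terms:
(k^2 - 64) + (-3*k^4 - 18*k + k^5 + k^2*27 + k^3*(-7))
= -3*k^4 - 7*k^3 - 64 - 18*k + k^2*28 + k^5
a) -3*k^4 - 7*k^3 - 64 - 18*k + k^2*28 + k^5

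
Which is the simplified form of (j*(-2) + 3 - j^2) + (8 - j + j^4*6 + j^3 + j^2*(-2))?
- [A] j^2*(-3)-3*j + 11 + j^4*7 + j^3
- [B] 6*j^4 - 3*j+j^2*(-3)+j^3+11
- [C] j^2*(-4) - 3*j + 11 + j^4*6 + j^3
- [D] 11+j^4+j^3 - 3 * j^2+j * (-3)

Adding the polynomials and combining like terms:
(j*(-2) + 3 - j^2) + (8 - j + j^4*6 + j^3 + j^2*(-2))
= 6*j^4 - 3*j+j^2*(-3)+j^3+11
B) 6*j^4 - 3*j+j^2*(-3)+j^3+11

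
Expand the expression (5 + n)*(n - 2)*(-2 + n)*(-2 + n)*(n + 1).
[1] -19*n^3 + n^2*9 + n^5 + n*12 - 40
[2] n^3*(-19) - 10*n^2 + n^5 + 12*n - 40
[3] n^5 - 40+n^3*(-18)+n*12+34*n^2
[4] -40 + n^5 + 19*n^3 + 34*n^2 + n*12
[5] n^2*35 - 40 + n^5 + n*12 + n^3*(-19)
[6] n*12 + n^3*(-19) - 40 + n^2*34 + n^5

Expanding (5 + n)*(n - 2)*(-2 + n)*(-2 + n)*(n + 1):
= n*12 + n^3*(-19) - 40 + n^2*34 + n^5
6) n*12 + n^3*(-19) - 40 + n^2*34 + n^5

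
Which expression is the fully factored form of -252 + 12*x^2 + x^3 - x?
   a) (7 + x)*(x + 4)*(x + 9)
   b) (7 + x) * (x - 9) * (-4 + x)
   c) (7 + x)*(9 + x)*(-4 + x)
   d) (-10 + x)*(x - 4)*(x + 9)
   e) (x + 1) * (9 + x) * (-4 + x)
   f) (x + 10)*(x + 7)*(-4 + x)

We need to factor -252 + 12*x^2 + x^3 - x.
The factored form is (7 + x)*(9 + x)*(-4 + x).
c) (7 + x)*(9 + x)*(-4 + x)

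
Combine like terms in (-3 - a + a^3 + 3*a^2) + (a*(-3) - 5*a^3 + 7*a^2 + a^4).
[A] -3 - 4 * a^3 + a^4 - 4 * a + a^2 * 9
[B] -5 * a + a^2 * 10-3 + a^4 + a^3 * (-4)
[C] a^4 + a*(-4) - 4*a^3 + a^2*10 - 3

Adding the polynomials and combining like terms:
(-3 - a + a^3 + 3*a^2) + (a*(-3) - 5*a^3 + 7*a^2 + a^4)
= a^4 + a*(-4) - 4*a^3 + a^2*10 - 3
C) a^4 + a*(-4) - 4*a^3 + a^2*10 - 3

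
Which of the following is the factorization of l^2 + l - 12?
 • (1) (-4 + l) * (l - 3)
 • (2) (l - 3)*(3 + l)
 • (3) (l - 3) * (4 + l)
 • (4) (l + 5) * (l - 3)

We need to factor l^2 + l - 12.
The factored form is (l - 3) * (4 + l).
3) (l - 3) * (4 + l)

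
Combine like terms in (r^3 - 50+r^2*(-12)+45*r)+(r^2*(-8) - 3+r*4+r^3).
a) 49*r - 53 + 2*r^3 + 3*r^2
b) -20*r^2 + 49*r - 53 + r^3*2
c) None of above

Adding the polynomials and combining like terms:
(r^3 - 50 + r^2*(-12) + 45*r) + (r^2*(-8) - 3 + r*4 + r^3)
= -20*r^2 + 49*r - 53 + r^3*2
b) -20*r^2 + 49*r - 53 + r^3*2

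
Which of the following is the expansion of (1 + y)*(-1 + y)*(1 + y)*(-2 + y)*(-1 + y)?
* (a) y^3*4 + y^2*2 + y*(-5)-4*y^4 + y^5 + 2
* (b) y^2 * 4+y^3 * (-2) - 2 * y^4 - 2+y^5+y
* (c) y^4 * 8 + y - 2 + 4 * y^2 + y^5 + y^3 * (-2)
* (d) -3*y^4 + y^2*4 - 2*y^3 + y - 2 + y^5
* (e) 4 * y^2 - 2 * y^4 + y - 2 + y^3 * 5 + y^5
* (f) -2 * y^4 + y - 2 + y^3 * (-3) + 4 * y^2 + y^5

Expanding (1 + y)*(-1 + y)*(1 + y)*(-2 + y)*(-1 + y):
= y^2 * 4+y^3 * (-2) - 2 * y^4 - 2+y^5+y
b) y^2 * 4+y^3 * (-2) - 2 * y^4 - 2+y^5+y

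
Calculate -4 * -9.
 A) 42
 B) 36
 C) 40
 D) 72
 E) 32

-4 * -9 = 36
B) 36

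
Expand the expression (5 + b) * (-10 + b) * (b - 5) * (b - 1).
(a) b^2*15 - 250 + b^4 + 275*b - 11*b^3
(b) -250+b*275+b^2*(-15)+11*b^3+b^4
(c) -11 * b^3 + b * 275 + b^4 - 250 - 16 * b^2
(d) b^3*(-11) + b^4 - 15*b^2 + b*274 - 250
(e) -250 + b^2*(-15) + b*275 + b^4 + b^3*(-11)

Expanding (5 + b) * (-10 + b) * (b - 5) * (b - 1):
= -250 + b^2*(-15) + b*275 + b^4 + b^3*(-11)
e) -250 + b^2*(-15) + b*275 + b^4 + b^3*(-11)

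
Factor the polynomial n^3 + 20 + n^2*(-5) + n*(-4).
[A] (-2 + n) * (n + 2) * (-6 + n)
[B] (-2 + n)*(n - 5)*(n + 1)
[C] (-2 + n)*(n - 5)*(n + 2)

We need to factor n^3 + 20 + n^2*(-5) + n*(-4).
The factored form is (-2 + n)*(n - 5)*(n + 2).
C) (-2 + n)*(n - 5)*(n + 2)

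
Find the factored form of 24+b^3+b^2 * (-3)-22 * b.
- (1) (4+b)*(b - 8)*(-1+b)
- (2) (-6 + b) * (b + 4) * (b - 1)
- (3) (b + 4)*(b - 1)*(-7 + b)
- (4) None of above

We need to factor 24+b^3+b^2 * (-3)-22 * b.
The factored form is (-6 + b) * (b + 4) * (b - 1).
2) (-6 + b) * (b + 4) * (b - 1)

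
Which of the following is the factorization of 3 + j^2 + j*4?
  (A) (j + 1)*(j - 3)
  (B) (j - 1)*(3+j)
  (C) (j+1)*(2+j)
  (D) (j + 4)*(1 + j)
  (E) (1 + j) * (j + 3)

We need to factor 3 + j^2 + j*4.
The factored form is (1 + j) * (j + 3).
E) (1 + j) * (j + 3)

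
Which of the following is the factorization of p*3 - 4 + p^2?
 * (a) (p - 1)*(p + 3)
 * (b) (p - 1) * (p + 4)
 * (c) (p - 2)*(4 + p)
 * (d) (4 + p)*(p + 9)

We need to factor p*3 - 4 + p^2.
The factored form is (p - 1) * (p + 4).
b) (p - 1) * (p + 4)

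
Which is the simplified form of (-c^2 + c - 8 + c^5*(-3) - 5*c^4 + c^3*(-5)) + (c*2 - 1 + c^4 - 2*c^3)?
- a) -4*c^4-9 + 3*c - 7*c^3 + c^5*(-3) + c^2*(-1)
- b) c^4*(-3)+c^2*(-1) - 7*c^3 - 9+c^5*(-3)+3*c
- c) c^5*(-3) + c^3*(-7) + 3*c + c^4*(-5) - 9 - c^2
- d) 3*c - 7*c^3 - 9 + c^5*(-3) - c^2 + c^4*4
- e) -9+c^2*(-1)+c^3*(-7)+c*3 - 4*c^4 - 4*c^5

Adding the polynomials and combining like terms:
(-c^2 + c - 8 + c^5*(-3) - 5*c^4 + c^3*(-5)) + (c*2 - 1 + c^4 - 2*c^3)
= -4*c^4-9 + 3*c - 7*c^3 + c^5*(-3) + c^2*(-1)
a) -4*c^4-9 + 3*c - 7*c^3 + c^5*(-3) + c^2*(-1)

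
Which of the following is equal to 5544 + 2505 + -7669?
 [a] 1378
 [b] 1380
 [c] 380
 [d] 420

First: 5544 + 2505 = 8049
Then: 8049 + -7669 = 380
c) 380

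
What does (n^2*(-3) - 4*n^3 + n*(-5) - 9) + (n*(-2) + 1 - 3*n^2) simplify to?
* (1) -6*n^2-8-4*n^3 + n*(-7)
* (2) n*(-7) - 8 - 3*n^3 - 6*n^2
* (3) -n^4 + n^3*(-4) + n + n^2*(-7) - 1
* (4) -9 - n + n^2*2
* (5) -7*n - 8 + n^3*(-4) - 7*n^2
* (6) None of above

Adding the polynomials and combining like terms:
(n^2*(-3) - 4*n^3 + n*(-5) - 9) + (n*(-2) + 1 - 3*n^2)
= -6*n^2-8-4*n^3 + n*(-7)
1) -6*n^2-8-4*n^3 + n*(-7)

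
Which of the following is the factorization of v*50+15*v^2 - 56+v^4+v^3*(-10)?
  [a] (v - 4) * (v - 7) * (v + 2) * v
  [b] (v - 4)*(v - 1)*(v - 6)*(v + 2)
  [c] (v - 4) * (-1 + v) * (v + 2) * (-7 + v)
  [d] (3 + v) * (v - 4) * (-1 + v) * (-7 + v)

We need to factor v*50+15*v^2 - 56+v^4+v^3*(-10).
The factored form is (v - 4) * (-1 + v) * (v + 2) * (-7 + v).
c) (v - 4) * (-1 + v) * (v + 2) * (-7 + v)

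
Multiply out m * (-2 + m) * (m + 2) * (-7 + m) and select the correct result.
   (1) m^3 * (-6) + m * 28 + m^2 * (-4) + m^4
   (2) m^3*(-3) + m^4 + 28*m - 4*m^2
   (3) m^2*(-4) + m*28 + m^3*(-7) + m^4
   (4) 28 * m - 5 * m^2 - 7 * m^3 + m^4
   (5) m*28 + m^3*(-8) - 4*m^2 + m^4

Expanding m * (-2 + m) * (m + 2) * (-7 + m):
= m^2*(-4) + m*28 + m^3*(-7) + m^4
3) m^2*(-4) + m*28 + m^3*(-7) + m^4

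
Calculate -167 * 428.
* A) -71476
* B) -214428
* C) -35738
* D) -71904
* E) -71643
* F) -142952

-167 * 428 = -71476
A) -71476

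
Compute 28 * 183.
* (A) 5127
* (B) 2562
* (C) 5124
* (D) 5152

28 * 183 = 5124
C) 5124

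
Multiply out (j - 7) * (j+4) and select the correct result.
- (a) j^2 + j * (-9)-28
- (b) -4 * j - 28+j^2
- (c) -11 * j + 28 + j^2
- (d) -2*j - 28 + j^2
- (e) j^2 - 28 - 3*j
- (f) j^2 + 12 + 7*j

Expanding (j - 7) * (j+4):
= j^2 - 28 - 3*j
e) j^2 - 28 - 3*j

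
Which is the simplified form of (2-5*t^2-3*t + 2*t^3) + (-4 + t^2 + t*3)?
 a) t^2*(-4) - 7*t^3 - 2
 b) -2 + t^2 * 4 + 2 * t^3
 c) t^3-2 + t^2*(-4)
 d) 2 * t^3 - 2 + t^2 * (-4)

Adding the polynomials and combining like terms:
(2 - 5*t^2 - 3*t + 2*t^3) + (-4 + t^2 + t*3)
= 2 * t^3 - 2 + t^2 * (-4)
d) 2 * t^3 - 2 + t^2 * (-4)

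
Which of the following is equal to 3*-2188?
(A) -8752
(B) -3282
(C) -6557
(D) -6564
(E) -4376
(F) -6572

3 * -2188 = -6564
D) -6564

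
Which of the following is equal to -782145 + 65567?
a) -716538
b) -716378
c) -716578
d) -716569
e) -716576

-782145 + 65567 = -716578
c) -716578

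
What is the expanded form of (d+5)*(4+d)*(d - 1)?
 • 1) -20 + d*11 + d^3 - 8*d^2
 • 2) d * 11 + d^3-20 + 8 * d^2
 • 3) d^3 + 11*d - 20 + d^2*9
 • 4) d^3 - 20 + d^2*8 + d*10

Expanding (d+5)*(4+d)*(d - 1):
= d * 11 + d^3-20 + 8 * d^2
2) d * 11 + d^3-20 + 8 * d^2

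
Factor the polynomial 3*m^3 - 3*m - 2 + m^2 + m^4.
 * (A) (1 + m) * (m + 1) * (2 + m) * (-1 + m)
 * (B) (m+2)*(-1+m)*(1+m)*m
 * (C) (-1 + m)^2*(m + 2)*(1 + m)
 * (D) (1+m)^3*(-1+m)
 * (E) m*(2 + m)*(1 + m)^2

We need to factor 3*m^3 - 3*m - 2 + m^2 + m^4.
The factored form is (1 + m) * (m + 1) * (2 + m) * (-1 + m).
A) (1 + m) * (m + 1) * (2 + m) * (-1 + m)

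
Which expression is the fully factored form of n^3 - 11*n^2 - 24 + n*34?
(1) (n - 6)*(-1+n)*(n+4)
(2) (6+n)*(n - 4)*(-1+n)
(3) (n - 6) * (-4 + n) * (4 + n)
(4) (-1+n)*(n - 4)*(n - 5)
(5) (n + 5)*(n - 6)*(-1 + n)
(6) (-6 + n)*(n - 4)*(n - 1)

We need to factor n^3 - 11*n^2 - 24 + n*34.
The factored form is (-6 + n)*(n - 4)*(n - 1).
6) (-6 + n)*(n - 4)*(n - 1)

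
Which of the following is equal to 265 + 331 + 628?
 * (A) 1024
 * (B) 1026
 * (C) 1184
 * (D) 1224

First: 265 + 331 = 596
Then: 596 + 628 = 1224
D) 1224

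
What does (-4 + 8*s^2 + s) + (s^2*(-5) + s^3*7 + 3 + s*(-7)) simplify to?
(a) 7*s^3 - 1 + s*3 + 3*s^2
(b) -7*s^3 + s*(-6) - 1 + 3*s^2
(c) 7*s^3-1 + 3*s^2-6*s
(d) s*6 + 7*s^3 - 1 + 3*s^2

Adding the polynomials and combining like terms:
(-4 + 8*s^2 + s) + (s^2*(-5) + s^3*7 + 3 + s*(-7))
= 7*s^3-1 + 3*s^2-6*s
c) 7*s^3-1 + 3*s^2-6*s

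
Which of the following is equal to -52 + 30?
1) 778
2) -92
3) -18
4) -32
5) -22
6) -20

-52 + 30 = -22
5) -22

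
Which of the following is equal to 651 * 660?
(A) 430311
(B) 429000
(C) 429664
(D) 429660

651 * 660 = 429660
D) 429660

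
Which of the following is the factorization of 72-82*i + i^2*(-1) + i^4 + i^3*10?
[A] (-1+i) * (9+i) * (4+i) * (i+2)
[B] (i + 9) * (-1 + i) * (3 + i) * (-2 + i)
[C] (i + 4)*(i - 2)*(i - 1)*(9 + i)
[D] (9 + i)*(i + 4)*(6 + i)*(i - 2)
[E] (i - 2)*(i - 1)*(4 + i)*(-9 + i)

We need to factor 72-82*i + i^2*(-1) + i^4 + i^3*10.
The factored form is (i + 4)*(i - 2)*(i - 1)*(9 + i).
C) (i + 4)*(i - 2)*(i - 1)*(9 + i)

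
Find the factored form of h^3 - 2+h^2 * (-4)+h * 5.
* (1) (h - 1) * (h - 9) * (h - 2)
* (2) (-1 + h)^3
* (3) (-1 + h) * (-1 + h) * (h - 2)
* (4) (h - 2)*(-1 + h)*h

We need to factor h^3 - 2+h^2 * (-4)+h * 5.
The factored form is (-1 + h) * (-1 + h) * (h - 2).
3) (-1 + h) * (-1 + h) * (h - 2)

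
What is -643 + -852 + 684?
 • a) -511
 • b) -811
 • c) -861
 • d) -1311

First: -643 + -852 = -1495
Then: -1495 + 684 = -811
b) -811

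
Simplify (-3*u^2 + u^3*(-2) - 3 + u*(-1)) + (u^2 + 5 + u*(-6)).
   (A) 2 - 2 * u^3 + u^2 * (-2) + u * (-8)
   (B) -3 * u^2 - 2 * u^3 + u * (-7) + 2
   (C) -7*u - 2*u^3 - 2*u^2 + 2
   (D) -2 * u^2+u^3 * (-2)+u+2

Adding the polynomials and combining like terms:
(-3*u^2 + u^3*(-2) - 3 + u*(-1)) + (u^2 + 5 + u*(-6))
= -7*u - 2*u^3 - 2*u^2 + 2
C) -7*u - 2*u^3 - 2*u^2 + 2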